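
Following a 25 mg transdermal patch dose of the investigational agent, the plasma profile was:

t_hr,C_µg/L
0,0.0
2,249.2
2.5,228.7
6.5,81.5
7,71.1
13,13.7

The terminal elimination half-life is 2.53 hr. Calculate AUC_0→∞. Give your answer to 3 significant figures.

AUC = 1330 µg/L·hr

Trapezoidal AUC_0→13:
  [0→2]: (0.0+249.2)/2 × 2 = 249.2
  [2→2.5]: (249.2+228.7)/2 × 0.5 = 119.475
  [2.5→6.5]: (228.7+81.5)/2 × 4 = 620.4
  [6.5→7]: (81.5+71.1)/2 × 0.5 = 38.15
  [7→13]: (71.1+13.7)/2 × 6 = 254.4
  Sum = 1281.625 µg/L·hr
k_e = ln2 / t½ = 0.693147 / 2.53 = 0.2740 hr^-1
Extrapolated tail: C_last / k_e = 13.7 / 0.274 = 50.000
AUC_0→∞ = 1281.625 + 50.000 = 1331.625 µg/L·hr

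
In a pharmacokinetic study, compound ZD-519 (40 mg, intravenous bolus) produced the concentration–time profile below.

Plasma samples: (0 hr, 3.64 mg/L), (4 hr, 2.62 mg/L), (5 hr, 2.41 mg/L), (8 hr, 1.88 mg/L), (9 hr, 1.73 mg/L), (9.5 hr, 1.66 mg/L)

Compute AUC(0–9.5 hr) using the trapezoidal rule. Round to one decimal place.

AUC = 24.1 mg/L·hr

Trapezoidal AUC_0→9.5:
  [0→4]: (3.64+2.62)/2 × 4 = 12.52
  [4→5]: (2.62+2.41)/2 × 1 = 2.515
  [5→8]: (2.41+1.88)/2 × 3 = 6.435
  [8→9]: (1.88+1.73)/2 × 1 = 1.805
  [9→9.5]: (1.73+1.66)/2 × 0.5 = 0.8475
  Sum = 24.1225 mg/L·hr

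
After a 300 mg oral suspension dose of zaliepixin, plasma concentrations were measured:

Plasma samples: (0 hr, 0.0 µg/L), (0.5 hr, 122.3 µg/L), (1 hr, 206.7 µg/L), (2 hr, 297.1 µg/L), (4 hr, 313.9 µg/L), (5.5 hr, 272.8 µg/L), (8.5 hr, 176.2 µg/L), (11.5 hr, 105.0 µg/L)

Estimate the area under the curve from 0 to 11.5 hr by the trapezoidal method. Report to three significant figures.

Trapezoidal AUC_0→11.5:
  [0→0.5]: (0.0+122.3)/2 × 0.5 = 30.575
  [0.5→1]: (122.3+206.7)/2 × 0.5 = 82.25
  [1→2]: (206.7+297.1)/2 × 1 = 251.9
  [2→4]: (297.1+313.9)/2 × 2 = 611.0
  [4→5.5]: (313.9+272.8)/2 × 1.5 = 440.025
  [5.5→8.5]: (272.8+176.2)/2 × 3 = 673.5
  [8.5→11.5]: (176.2+105.0)/2 × 3 = 421.8
  Sum = 2511.05 µg/L·hr

AUC = 2510 µg/L·hr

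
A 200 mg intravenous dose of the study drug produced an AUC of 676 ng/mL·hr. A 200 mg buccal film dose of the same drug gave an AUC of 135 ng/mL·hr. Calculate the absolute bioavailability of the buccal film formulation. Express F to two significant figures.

F = 0.20

F = (AUC_ev / D_ev) / (AUC_iv / D_iv)
  = (135/200) / (676/200)
  = 0.675 / 3.38 = 0.1997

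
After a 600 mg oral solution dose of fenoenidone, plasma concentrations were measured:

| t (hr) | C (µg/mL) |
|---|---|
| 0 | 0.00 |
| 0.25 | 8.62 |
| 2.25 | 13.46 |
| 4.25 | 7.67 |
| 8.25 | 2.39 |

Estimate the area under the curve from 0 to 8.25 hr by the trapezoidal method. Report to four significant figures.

Trapezoidal AUC_0→8.25:
  [0→0.25]: (0.00+8.62)/2 × 0.25 = 1.0775
  [0.25→2.25]: (8.62+13.46)/2 × 2 = 22.08
  [2.25→4.25]: (13.46+7.67)/2 × 2 = 21.13
  [4.25→8.25]: (7.67+2.39)/2 × 4 = 20.12
  Sum = 64.4075 µg/mL·hr

AUC = 64.41 µg/mL·hr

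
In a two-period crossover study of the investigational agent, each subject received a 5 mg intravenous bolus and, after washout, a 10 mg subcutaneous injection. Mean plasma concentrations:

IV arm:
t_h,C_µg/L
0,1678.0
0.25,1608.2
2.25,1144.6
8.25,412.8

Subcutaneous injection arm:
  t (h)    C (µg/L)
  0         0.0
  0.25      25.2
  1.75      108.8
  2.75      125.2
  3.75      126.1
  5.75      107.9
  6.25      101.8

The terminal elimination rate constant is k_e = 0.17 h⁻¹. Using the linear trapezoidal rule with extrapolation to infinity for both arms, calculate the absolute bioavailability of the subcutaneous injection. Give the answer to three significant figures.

F = 0.0600

Trapezoidal AUC_0→8.25 (IV):
  [0→0.25]: (1678.0+1608.2)/2 × 0.25 = 410.775
  [0.25→2.25]: (1608.2+1144.6)/2 × 2 = 2752.8
  [2.25→8.25]: (1144.6+412.8)/2 × 6 = 4672.2
  Sum = 7835.775 µg/L·h
IV tail: 412.8/0.17 = 2428.235; AUC_iv,0→∞ = 7835.775 + 2428.235 = 10264.01 µg/L·h
Trapezoidal AUC_0→6.25 (subcutaneous injection):
  [0→0.25]: (0.0+25.2)/2 × 0.25 = 3.15
  [0.25→1.75]: (25.2+108.8)/2 × 1.5 = 100.5
  [1.75→2.75]: (108.8+125.2)/2 × 1 = 117.0
  [2.75→3.75]: (125.2+126.1)/2 × 1 = 125.65
  [3.75→5.75]: (126.1+107.9)/2 × 2 = 234.0
  [5.75→6.25]: (107.9+101.8)/2 × 0.5 = 52.425
  Sum = 632.725 µg/L·h
subcutaneous injection tail: 101.8/0.17 = 598.824; AUC_ev,0→∞ = 632.725 + 598.824 = 1231.549 µg/L·h
F = (AUC_ev/D_ev)/(AUC_iv/D_iv) = (1231.549/10)/(10264.01/5) = 123.1549/2052.802 = 0.0600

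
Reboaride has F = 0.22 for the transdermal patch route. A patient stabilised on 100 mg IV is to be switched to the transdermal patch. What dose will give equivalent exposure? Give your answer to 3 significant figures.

For equal systemic exposure: F × D_ev = D_iv
D_ev = D_iv / F = 100 / 0.22 = 454.545 mg

D_transdermal = 455 mg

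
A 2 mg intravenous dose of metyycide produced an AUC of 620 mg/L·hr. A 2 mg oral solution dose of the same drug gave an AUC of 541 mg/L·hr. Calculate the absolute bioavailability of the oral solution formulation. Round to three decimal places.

F = 0.873

F = (AUC_ev / D_ev) / (AUC_iv / D_iv)
  = (541/2) / (620/2)
  = 270.5 / 310 = 0.8726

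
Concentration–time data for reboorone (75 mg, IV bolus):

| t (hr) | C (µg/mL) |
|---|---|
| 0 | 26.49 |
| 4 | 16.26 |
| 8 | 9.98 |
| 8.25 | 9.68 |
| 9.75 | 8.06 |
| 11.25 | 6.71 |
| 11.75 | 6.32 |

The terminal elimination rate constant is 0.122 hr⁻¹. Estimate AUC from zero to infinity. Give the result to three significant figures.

Trapezoidal AUC_0→11.75:
  [0→4]: (26.49+16.26)/2 × 4 = 85.5
  [4→8]: (16.26+9.98)/2 × 4 = 52.48
  [8→8.25]: (9.98+9.68)/2 × 0.25 = 2.4575
  [8.25→9.75]: (9.68+8.06)/2 × 1.5 = 13.305
  [9.75→11.25]: (8.06+6.71)/2 × 1.5 = 11.0775
  [11.25→11.75]: (6.71+6.32)/2 × 0.5 = 3.2575
  Sum = 168.0775 µg/mL·hr
Extrapolated tail: C_last / k_e = 6.32 / 0.122 = 51.803
AUC_0→∞ = 168.0775 + 51.803 = 219.8805 µg/mL·hr

AUC = 220 µg/mL·hr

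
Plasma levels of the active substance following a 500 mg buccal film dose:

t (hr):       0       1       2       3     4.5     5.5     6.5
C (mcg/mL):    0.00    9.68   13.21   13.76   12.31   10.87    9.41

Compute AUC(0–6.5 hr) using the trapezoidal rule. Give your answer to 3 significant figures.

Trapezoidal AUC_0→6.5:
  [0→1]: (0.00+9.68)/2 × 1 = 4.84
  [1→2]: (9.68+13.21)/2 × 1 = 11.445
  [2→3]: (13.21+13.76)/2 × 1 = 13.485
  [3→4.5]: (13.76+12.31)/2 × 1.5 = 19.5525
  [4.5→5.5]: (12.31+10.87)/2 × 1 = 11.59
  [5.5→6.5]: (10.87+9.41)/2 × 1 = 10.14
  Sum = 71.0525 mcg/mL·hr

AUC = 71.1 mcg/mL·hr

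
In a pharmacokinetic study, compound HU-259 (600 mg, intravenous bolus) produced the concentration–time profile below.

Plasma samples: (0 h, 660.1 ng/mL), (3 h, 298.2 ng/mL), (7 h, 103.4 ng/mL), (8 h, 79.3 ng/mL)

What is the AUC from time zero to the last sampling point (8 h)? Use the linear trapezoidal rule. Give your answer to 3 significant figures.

Trapezoidal AUC_0→8:
  [0→3]: (660.1+298.2)/2 × 3 = 1437.45
  [3→7]: (298.2+103.4)/2 × 4 = 803.2
  [7→8]: (103.4+79.3)/2 × 1 = 91.35
  Sum = 2332.0 ng/mL·h

AUC = 2330 ng/mL·h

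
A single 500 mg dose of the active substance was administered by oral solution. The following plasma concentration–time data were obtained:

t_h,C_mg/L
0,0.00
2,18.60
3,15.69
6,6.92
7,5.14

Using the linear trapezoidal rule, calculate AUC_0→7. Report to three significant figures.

AUC = 75.7 mg/L·h

Trapezoidal AUC_0→7:
  [0→2]: (0.00+18.60)/2 × 2 = 18.6
  [2→3]: (18.60+15.69)/2 × 1 = 17.145
  [3→6]: (15.69+6.92)/2 × 3 = 33.915
  [6→7]: (6.92+5.14)/2 × 1 = 6.03
  Sum = 75.69 mg/L·h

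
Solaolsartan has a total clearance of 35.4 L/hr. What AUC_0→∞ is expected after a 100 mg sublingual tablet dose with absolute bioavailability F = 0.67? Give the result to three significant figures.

AUC_0→∞ = F × Dose / CL
        = 0.67 × 100 / 35.4 = 1.89266 mg/L·hr

AUC = 1.89 mg/L·hr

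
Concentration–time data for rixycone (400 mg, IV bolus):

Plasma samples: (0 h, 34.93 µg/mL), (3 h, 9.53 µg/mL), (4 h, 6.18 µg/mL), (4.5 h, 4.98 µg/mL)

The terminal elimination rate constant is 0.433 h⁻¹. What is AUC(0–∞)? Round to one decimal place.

Trapezoidal AUC_0→4.5:
  [0→3]: (34.93+9.53)/2 × 3 = 66.69
  [3→4]: (9.53+6.18)/2 × 1 = 7.855
  [4→4.5]: (6.18+4.98)/2 × 0.5 = 2.79
  Sum = 77.335 µg/mL·h
Extrapolated tail: C_last / k_e = 4.98 / 0.433 = 11.501
AUC_0→∞ = 77.335 + 11.501 = 88.836 µg/mL·h

AUC = 88.8 µg/mL·h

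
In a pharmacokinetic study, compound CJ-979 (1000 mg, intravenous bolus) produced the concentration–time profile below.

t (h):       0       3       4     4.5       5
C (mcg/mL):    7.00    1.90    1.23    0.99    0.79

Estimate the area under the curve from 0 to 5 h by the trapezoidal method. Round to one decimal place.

Trapezoidal AUC_0→5:
  [0→3]: (7.00+1.90)/2 × 3 = 13.35
  [3→4]: (1.90+1.23)/2 × 1 = 1.565
  [4→4.5]: (1.23+0.99)/2 × 0.5 = 0.555
  [4.5→5]: (0.99+0.79)/2 × 0.5 = 0.445
  Sum = 15.915 mcg/mL·h

AUC = 15.9 mcg/mL·h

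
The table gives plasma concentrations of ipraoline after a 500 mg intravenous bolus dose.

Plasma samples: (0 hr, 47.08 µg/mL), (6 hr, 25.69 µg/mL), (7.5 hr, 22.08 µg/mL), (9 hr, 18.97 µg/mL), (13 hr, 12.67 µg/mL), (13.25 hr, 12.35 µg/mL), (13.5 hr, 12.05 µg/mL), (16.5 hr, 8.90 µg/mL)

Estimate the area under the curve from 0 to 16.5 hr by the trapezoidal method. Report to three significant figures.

AUC = 386 µg/mL·hr

Trapezoidal AUC_0→16.5:
  [0→6]: (47.08+25.69)/2 × 6 = 218.31
  [6→7.5]: (25.69+22.08)/2 × 1.5 = 35.8275
  [7.5→9]: (22.08+18.97)/2 × 1.5 = 30.7875
  [9→13]: (18.97+12.67)/2 × 4 = 63.28
  [13→13.25]: (12.67+12.35)/2 × 0.25 = 3.1275
  [13.25→13.5]: (12.35+12.05)/2 × 0.25 = 3.05
  [13.5→16.5]: (12.05+8.90)/2 × 3 = 31.425
  Sum = 385.8075 µg/mL·hr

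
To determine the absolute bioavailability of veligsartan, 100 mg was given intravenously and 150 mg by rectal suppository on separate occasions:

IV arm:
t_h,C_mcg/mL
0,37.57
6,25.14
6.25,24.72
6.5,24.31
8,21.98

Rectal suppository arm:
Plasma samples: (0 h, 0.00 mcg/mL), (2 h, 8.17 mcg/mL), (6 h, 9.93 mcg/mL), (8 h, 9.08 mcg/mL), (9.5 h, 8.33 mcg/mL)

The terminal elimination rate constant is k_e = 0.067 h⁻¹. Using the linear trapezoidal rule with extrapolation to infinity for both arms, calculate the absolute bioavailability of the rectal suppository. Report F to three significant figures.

F = 0.238

Trapezoidal AUC_0→8 (IV):
  [0→6]: (37.57+25.14)/2 × 6 = 188.13
  [6→6.25]: (25.14+24.72)/2 × 0.25 = 6.2325
  [6.25→6.5]: (24.72+24.31)/2 × 0.25 = 6.12875
  [6.5→8]: (24.31+21.98)/2 × 1.5 = 34.7175
  Sum = 235.20875 mcg/mL·h
IV tail: 21.98/0.067 = 328.060; AUC_iv,0→∞ = 235.20875 + 328.060 = 563.26875 mcg/mL·h
Trapezoidal AUC_0→9.5 (rectal suppository):
  [0→2]: (0.00+8.17)/2 × 2 = 8.17
  [2→6]: (8.17+9.93)/2 × 4 = 36.2
  [6→8]: (9.93+9.08)/2 × 2 = 19.01
  [8→9.5]: (9.08+8.33)/2 × 1.5 = 13.0575
  Sum = 76.4375 mcg/mL·h
rectal suppository tail: 8.33/0.067 = 124.328; AUC_ev,0→∞ = 76.4375 + 124.328 = 200.7655 mcg/mL·h
F = (AUC_ev/D_ev)/(AUC_iv/D_iv) = (200.7655/150)/(563.26875/100) = 1.33844/5.6326875 = 0.2376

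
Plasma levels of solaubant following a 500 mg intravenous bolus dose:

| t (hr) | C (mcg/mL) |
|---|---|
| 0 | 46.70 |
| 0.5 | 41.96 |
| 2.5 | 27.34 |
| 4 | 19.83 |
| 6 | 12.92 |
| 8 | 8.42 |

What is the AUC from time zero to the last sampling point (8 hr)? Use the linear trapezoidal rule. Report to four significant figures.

Trapezoidal AUC_0→8:
  [0→0.5]: (46.70+41.96)/2 × 0.5 = 22.165
  [0.5→2.5]: (41.96+27.34)/2 × 2 = 69.3
  [2.5→4]: (27.34+19.83)/2 × 1.5 = 35.3775
  [4→6]: (19.83+12.92)/2 × 2 = 32.75
  [6→8]: (12.92+8.42)/2 × 2 = 21.34
  Sum = 180.9325 mcg/mL·hr

AUC = 180.9 mcg/mL·hr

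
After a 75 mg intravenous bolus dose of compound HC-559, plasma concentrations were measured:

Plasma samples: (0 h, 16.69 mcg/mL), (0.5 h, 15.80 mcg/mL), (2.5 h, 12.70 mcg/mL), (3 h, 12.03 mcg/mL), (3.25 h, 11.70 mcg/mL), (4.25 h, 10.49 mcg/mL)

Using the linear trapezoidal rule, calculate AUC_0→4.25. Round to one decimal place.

AUC = 56.9 mcg/mL·h

Trapezoidal AUC_0→4.25:
  [0→0.5]: (16.69+15.80)/2 × 0.5 = 8.1225
  [0.5→2.5]: (15.80+12.70)/2 × 2 = 28.5
  [2.5→3]: (12.70+12.03)/2 × 0.5 = 6.1825
  [3→3.25]: (12.03+11.70)/2 × 0.25 = 2.96625
  [3.25→4.25]: (11.70+10.49)/2 × 1 = 11.095
  Sum = 56.86625 mcg/mL·h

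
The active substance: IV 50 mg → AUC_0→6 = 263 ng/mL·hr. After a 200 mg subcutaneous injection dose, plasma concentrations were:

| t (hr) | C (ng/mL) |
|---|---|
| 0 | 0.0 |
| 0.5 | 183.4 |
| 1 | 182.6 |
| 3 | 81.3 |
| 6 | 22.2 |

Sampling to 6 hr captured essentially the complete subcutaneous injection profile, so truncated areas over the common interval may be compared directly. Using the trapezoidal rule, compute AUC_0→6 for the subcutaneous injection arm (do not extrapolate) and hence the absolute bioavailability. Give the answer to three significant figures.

F = 0.529

Trapezoidal AUC_0→6 (subcutaneous injection):
  [0→0.5]: (0.0+183.4)/2 × 0.5 = 45.85
  [0.5→1]: (183.4+182.6)/2 × 0.5 = 91.5
  [1→3]: (182.6+81.3)/2 × 2 = 263.9
  [3→6]: (81.3+22.2)/2 × 3 = 155.25
  Sum = 556.5 ng/mL·hr
F = (AUC_ev/D_ev)/(AUC_iv/D_iv) = (556.5/200)/(263/50) = 2.7825/5.26 = 0.5290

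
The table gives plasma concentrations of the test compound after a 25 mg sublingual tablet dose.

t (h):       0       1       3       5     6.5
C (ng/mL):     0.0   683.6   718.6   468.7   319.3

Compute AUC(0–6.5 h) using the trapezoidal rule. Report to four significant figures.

Trapezoidal AUC_0→6.5:
  [0→1]: (0.0+683.6)/2 × 1 = 341.8
  [1→3]: (683.6+718.6)/2 × 2 = 1402.2
  [3→5]: (718.6+468.7)/2 × 2 = 1187.3
  [5→6.5]: (468.7+319.3)/2 × 1.5 = 591.0
  Sum = 3522.3 ng/mL·h

AUC = 3522 ng/mL·h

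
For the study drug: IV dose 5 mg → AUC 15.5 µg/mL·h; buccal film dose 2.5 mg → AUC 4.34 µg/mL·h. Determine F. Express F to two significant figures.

F = (AUC_ev / D_ev) / (AUC_iv / D_iv)
  = (4.34/2.5) / (15.5/5)
  = 1.736 / 3.1 = 0.5600

F = 0.56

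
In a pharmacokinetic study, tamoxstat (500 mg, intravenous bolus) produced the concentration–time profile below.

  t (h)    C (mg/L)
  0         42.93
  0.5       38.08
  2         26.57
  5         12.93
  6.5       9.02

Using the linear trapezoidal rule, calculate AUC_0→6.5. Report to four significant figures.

AUC = 144.5 mg/L·h

Trapezoidal AUC_0→6.5:
  [0→0.5]: (42.93+38.08)/2 × 0.5 = 20.2525
  [0.5→2]: (38.08+26.57)/2 × 1.5 = 48.4875
  [2→5]: (26.57+12.93)/2 × 3 = 59.25
  [5→6.5]: (12.93+9.02)/2 × 1.5 = 16.4625
  Sum = 144.4525 mg/L·h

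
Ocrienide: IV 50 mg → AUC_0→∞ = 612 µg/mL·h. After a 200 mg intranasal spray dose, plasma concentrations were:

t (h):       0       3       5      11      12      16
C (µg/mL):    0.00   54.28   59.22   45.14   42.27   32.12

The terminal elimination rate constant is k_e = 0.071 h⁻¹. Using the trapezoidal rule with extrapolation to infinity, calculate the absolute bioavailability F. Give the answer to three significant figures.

Trapezoidal AUC_0→16 (intranasal spray):
  [0→3]: (0.00+54.28)/2 × 3 = 81.42
  [3→5]: (54.28+59.22)/2 × 2 = 113.5
  [5→11]: (59.22+45.14)/2 × 6 = 313.08
  [11→12]: (45.14+42.27)/2 × 1 = 43.705
  [12→16]: (42.27+32.12)/2 × 4 = 148.78
  Sum = 700.485 µg/mL·h
Tail: C_last/k_e = 32.12/0.071 = 452.394
AUC_0→∞ (intranasal spray) = 700.485 + 452.394 = 1152.879 µg/mL·h
F = (AUC_ev/D_ev)/(AUC_iv/D_iv) = (1152.879/200)/(612/50) = 5.764395/12.24 = 0.4709

F = 0.471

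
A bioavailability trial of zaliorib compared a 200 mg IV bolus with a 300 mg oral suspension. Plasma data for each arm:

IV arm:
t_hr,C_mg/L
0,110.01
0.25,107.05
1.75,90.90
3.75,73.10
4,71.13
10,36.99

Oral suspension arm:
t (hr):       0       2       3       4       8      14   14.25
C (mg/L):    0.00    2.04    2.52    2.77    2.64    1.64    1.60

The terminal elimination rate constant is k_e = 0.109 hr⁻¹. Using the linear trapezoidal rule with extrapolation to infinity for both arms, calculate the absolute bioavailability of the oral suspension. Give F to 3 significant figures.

F = 0.0298

Trapezoidal AUC_0→10 (IV):
  [0→0.25]: (110.01+107.05)/2 × 0.25 = 27.1325
  [0.25→1.75]: (107.05+90.90)/2 × 1.5 = 148.4625
  [1.75→3.75]: (90.90+73.10)/2 × 2 = 164.0
  [3.75→4]: (73.10+71.13)/2 × 0.25 = 18.02875
  [4→10]: (71.13+36.99)/2 × 6 = 324.36
  Sum = 681.98375 mg/L·hr
IV tail: 36.99/0.109 = 339.358; AUC_iv,0→∞ = 681.98375 + 339.358 = 1021.34175 mg/L·hr
Trapezoidal AUC_0→14.25 (oral suspension):
  [0→2]: (0.00+2.04)/2 × 2 = 2.04
  [2→3]: (2.04+2.52)/2 × 1 = 2.28
  [3→4]: (2.52+2.77)/2 × 1 = 2.645
  [4→8]: (2.77+2.64)/2 × 4 = 10.82
  [8→14]: (2.64+1.64)/2 × 6 = 12.84
  [14→14.25]: (1.64+1.60)/2 × 0.25 = 0.405
  Sum = 31.03 mg/L·hr
oral suspension tail: 1.60/0.109 = 14.679; AUC_ev,0→∞ = 31.03 + 14.679 = 45.709 mg/L·hr
F = (AUC_ev/D_ev)/(AUC_iv/D_iv) = (45.709/300)/(1021.34175/200) = 0.152363/5.10671 = 0.0298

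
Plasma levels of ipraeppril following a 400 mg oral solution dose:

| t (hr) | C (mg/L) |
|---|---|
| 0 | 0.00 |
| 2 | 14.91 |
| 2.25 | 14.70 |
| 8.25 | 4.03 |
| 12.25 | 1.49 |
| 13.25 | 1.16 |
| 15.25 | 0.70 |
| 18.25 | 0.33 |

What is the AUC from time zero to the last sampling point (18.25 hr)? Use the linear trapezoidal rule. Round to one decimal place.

Trapezoidal AUC_0→18.25:
  [0→2]: (0.00+14.91)/2 × 2 = 14.91
  [2→2.25]: (14.91+14.70)/2 × 0.25 = 3.70125
  [2.25→8.25]: (14.70+4.03)/2 × 6 = 56.19
  [8.25→12.25]: (4.03+1.49)/2 × 4 = 11.04
  [12.25→13.25]: (1.49+1.16)/2 × 1 = 1.325
  [13.25→15.25]: (1.16+0.70)/2 × 2 = 1.86
  [15.25→18.25]: (0.70+0.33)/2 × 3 = 1.545
  Sum = 90.57125 mg/L·hr

AUC = 90.6 mg/L·hr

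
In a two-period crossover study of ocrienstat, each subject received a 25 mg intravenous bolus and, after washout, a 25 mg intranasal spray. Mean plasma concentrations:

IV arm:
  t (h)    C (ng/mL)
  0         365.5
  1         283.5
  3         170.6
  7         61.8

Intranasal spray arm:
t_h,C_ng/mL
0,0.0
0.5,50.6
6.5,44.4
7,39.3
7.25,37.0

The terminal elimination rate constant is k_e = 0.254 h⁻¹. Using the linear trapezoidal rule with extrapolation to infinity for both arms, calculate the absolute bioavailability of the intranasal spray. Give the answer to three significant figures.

F = 0.319

Trapezoidal AUC_0→7 (IV):
  [0→1]: (365.5+283.5)/2 × 1 = 324.5
  [1→3]: (283.5+170.6)/2 × 2 = 454.1
  [3→7]: (170.6+61.8)/2 × 4 = 464.8
  Sum = 1243.4 ng/mL·h
IV tail: 61.8/0.254 = 243.307; AUC_iv,0→∞ = 1243.4 + 243.307 = 1486.707 ng/mL·h
Trapezoidal AUC_0→7.25 (intranasal spray):
  [0→0.5]: (0.0+50.6)/2 × 0.5 = 12.65
  [0.5→6.5]: (50.6+44.4)/2 × 6 = 285.0
  [6.5→7]: (44.4+39.3)/2 × 0.5 = 20.925
  [7→7.25]: (39.3+37.0)/2 × 0.25 = 9.5375
  Sum = 328.1125 ng/mL·h
intranasal spray tail: 37.0/0.254 = 145.669; AUC_ev,0→∞ = 328.1125 + 145.669 = 473.7815 ng/mL·h
F = (AUC_ev/D_ev)/(AUC_iv/D_iv) = (473.7815/25)/(1486.707/25) = 18.95126/59.46828 = 0.3187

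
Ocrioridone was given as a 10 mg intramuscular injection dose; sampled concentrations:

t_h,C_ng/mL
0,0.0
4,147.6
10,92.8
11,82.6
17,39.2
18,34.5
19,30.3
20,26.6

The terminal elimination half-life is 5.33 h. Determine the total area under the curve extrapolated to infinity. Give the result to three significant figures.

Trapezoidal AUC_0→20:
  [0→4]: (0.0+147.6)/2 × 4 = 295.2
  [4→10]: (147.6+92.8)/2 × 6 = 721.2
  [10→11]: (92.8+82.6)/2 × 1 = 87.7
  [11→17]: (82.6+39.2)/2 × 6 = 365.4
  [17→18]: (39.2+34.5)/2 × 1 = 36.85
  [18→19]: (34.5+30.3)/2 × 1 = 32.4
  [19→20]: (30.3+26.6)/2 × 1 = 28.45
  Sum = 1567.2 ng/mL·h
k_e = ln2 / t½ = 0.693147 / 5.33 = 0.1300 h^-1
Extrapolated tail: C_last / k_e = 26.6 / 0.13 = 204.615
AUC_0→∞ = 1567.2 + 204.615 = 1771.815 ng/mL·h

AUC = 1770 ng/mL·h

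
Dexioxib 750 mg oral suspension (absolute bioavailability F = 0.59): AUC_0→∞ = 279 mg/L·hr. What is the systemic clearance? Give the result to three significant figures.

CL = 1.59 L/hr

CL = F × Dose / AUC_0→∞
   = 0.59 × 750 / 279 = 1.58602 L/hr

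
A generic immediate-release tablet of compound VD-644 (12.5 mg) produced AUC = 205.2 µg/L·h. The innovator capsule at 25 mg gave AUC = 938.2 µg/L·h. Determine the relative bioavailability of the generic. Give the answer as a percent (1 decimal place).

F_rel = (AUC_test/D_test) / (AUC_ref/D_ref)
      = (205.2/12.5) / (938.2/25)
      = 16.416 / 37.528 = 0.4374 = 43.74%

F_rel = 43.7%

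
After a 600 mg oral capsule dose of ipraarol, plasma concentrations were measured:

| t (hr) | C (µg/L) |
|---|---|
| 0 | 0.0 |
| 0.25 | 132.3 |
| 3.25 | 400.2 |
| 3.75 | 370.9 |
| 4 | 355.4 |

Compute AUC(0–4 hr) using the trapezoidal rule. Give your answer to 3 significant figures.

AUC = 1100 µg/L·hr

Trapezoidal AUC_0→4:
  [0→0.25]: (0.0+132.3)/2 × 0.25 = 16.5375
  [0.25→3.25]: (132.3+400.2)/2 × 3 = 798.75
  [3.25→3.75]: (400.2+370.9)/2 × 0.5 = 192.775
  [3.75→4]: (370.9+355.4)/2 × 0.25 = 90.7875
  Sum = 1098.85 µg/L·hr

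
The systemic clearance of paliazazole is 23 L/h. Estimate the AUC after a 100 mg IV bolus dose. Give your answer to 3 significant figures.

AUC = 4.35 mg/L·h

AUC_0→∞ = Dose_iv / CL
        = 100 / 23 = 4.34783 mg/L·h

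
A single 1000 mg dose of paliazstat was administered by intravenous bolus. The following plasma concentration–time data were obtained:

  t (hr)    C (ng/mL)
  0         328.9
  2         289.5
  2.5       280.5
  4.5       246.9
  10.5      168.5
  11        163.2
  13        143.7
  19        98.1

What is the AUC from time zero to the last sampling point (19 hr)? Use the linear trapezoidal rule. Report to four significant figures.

Trapezoidal AUC_0→19:
  [0→2]: (328.9+289.5)/2 × 2 = 618.4
  [2→2.5]: (289.5+280.5)/2 × 0.5 = 142.5
  [2.5→4.5]: (280.5+246.9)/2 × 2 = 527.4
  [4.5→10.5]: (246.9+168.5)/2 × 6 = 1246.2
  [10.5→11]: (168.5+163.2)/2 × 0.5 = 82.925
  [11→13]: (163.2+143.7)/2 × 2 = 306.9
  [13→19]: (143.7+98.1)/2 × 6 = 725.4
  Sum = 3649.725 ng/mL·hr

AUC = 3650 ng/mL·hr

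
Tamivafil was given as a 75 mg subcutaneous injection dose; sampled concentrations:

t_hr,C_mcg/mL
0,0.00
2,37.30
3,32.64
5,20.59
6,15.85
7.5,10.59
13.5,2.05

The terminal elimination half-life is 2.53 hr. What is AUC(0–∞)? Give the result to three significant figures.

Trapezoidal AUC_0→13.5:
  [0→2]: (0.00+37.30)/2 × 2 = 37.3
  [2→3]: (37.30+32.64)/2 × 1 = 34.97
  [3→5]: (32.64+20.59)/2 × 2 = 53.23
  [5→6]: (20.59+15.85)/2 × 1 = 18.22
  [6→7.5]: (15.85+10.59)/2 × 1.5 = 19.83
  [7.5→13.5]: (10.59+2.05)/2 × 6 = 37.92
  Sum = 201.47 mcg/mL·hr
k_e = ln2 / t½ = 0.693147 / 2.53 = 0.2740 hr^-1
Extrapolated tail: C_last / k_e = 2.05 / 0.274 = 7.482
AUC_0→∞ = 201.47 + 7.482 = 208.952 mcg/mL·hr

AUC = 209 mcg/mL·hr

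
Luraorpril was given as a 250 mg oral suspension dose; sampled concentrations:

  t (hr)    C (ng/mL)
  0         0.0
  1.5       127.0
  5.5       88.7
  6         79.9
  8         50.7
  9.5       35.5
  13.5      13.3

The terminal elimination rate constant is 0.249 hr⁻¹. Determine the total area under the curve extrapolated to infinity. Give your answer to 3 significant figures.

Trapezoidal AUC_0→13.5:
  [0→1.5]: (0.0+127.0)/2 × 1.5 = 95.25
  [1.5→5.5]: (127.0+88.7)/2 × 4 = 431.4
  [5.5→6]: (88.7+79.9)/2 × 0.5 = 42.15
  [6→8]: (79.9+50.7)/2 × 2 = 130.6
  [8→9.5]: (50.7+35.5)/2 × 1.5 = 64.65
  [9.5→13.5]: (35.5+13.3)/2 × 4 = 97.6
  Sum = 861.65 ng/mL·hr
Extrapolated tail: C_last / k_e = 13.3 / 0.249 = 53.414
AUC_0→∞ = 861.65 + 53.414 = 915.064 ng/mL·hr

AUC = 915 ng/mL·hr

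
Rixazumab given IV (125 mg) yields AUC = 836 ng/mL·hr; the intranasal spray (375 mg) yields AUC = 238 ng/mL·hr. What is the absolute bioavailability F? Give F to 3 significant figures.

F = 0.0949

F = (AUC_ev / D_ev) / (AUC_iv / D_iv)
  = (238/375) / (836/125)
  = 0.634667 / 6.688 = 0.0949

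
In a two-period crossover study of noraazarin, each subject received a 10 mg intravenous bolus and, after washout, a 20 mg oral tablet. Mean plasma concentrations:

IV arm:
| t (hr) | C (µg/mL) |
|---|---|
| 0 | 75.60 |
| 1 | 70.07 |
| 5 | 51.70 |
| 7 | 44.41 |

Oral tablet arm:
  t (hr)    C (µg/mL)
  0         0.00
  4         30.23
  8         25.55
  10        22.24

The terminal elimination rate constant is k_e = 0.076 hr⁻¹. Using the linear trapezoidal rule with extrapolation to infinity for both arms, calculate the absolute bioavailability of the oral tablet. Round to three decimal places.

Trapezoidal AUC_0→7 (IV):
  [0→1]: (75.60+70.07)/2 × 1 = 72.835
  [1→5]: (70.07+51.70)/2 × 4 = 243.54
  [5→7]: (51.70+44.41)/2 × 2 = 96.11
  Sum = 412.485 µg/mL·hr
IV tail: 44.41/0.076 = 584.342; AUC_iv,0→∞ = 412.485 + 584.342 = 996.827 µg/mL·hr
Trapezoidal AUC_0→10 (oral tablet):
  [0→4]: (0.00+30.23)/2 × 4 = 60.46
  [4→8]: (30.23+25.55)/2 × 4 = 111.56
  [8→10]: (25.55+22.24)/2 × 2 = 47.79
  Sum = 219.81 µg/mL·hr
oral tablet tail: 22.24/0.076 = 292.632; AUC_ev,0→∞ = 219.81 + 292.632 = 512.442 µg/mL·hr
F = (AUC_ev/D_ev)/(AUC_iv/D_iv) = (512.442/20)/(996.827/10) = 25.6221/99.6827 = 0.2570

F = 0.257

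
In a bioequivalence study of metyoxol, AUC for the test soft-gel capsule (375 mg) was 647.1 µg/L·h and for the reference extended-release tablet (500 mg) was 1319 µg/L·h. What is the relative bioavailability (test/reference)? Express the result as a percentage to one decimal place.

F_rel = (AUC_test/D_test) / (AUC_ref/D_ref)
      = (647.1/375) / (1319/500)
      = 1.7256 / 2.638 = 0.6541 = 65.41%

F_rel = 65.4%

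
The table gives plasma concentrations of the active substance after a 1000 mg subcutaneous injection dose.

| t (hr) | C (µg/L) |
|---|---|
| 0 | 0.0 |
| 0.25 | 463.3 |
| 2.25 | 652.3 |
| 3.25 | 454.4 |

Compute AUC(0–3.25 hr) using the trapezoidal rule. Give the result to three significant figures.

AUC = 1730 µg/L·hr

Trapezoidal AUC_0→3.25:
  [0→0.25]: (0.0+463.3)/2 × 0.25 = 57.9125
  [0.25→2.25]: (463.3+652.3)/2 × 2 = 1115.6
  [2.25→3.25]: (652.3+454.4)/2 × 1 = 553.35
  Sum = 1726.8625 µg/L·hr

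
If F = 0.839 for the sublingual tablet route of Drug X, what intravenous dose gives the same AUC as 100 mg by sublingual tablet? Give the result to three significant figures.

Systemic exposure from an extravascular dose = F × D_ev, so the equivalent IV dose is F × D_ev.
D_iv = F × D_ev = 0.839 × 100 = 83.9 mg

D_iv = 83.9 mg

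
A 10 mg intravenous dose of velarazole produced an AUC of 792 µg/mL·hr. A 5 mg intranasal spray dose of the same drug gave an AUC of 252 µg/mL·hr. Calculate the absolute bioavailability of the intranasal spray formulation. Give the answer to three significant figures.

F = (AUC_ev / D_ev) / (AUC_iv / D_iv)
  = (252/5) / (792/10)
  = 50.4 / 79.2 = 0.6364

F = 0.636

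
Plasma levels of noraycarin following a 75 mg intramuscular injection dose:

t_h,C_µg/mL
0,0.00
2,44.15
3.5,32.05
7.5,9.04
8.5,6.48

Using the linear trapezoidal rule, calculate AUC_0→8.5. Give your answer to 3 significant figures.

AUC = 191 µg/mL·h

Trapezoidal AUC_0→8.5:
  [0→2]: (0.00+44.15)/2 × 2 = 44.15
  [2→3.5]: (44.15+32.05)/2 × 1.5 = 57.15
  [3.5→7.5]: (32.05+9.04)/2 × 4 = 82.18
  [7.5→8.5]: (9.04+6.48)/2 × 1 = 7.76
  Sum = 191.24 µg/mL·h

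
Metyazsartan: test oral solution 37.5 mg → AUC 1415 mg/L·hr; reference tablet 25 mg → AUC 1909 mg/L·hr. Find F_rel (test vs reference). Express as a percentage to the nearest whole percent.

F_rel = 49%

F_rel = (AUC_test/D_test) / (AUC_ref/D_ref)
      = (1415/37.5) / (1909/25)
      = 37.7333 / 76.36 = 0.4942 = 49.42%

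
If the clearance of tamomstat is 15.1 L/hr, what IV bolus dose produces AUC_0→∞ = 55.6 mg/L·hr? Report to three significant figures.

Dose_iv = CL × AUC_0→∞
     = 15.1 × 55.6 = 839.56 mg

Dose = 840 mg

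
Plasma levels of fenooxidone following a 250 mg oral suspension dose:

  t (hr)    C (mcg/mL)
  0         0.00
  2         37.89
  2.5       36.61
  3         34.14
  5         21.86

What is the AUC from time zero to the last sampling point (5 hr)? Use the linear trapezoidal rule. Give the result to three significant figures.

Trapezoidal AUC_0→5:
  [0→2]: (0.00+37.89)/2 × 2 = 37.89
  [2→2.5]: (37.89+36.61)/2 × 0.5 = 18.625
  [2.5→3]: (36.61+34.14)/2 × 0.5 = 17.6875
  [3→5]: (34.14+21.86)/2 × 2 = 56.0
  Sum = 130.2025 mcg/mL·hr

AUC = 130 mcg/mL·hr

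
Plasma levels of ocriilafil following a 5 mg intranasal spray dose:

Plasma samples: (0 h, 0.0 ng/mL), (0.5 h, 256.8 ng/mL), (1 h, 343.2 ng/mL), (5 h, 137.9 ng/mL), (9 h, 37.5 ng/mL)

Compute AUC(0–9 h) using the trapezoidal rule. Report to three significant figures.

AUC = 1530 ng/mL·h

Trapezoidal AUC_0→9:
  [0→0.5]: (0.0+256.8)/2 × 0.5 = 64.2
  [0.5→1]: (256.8+343.2)/2 × 0.5 = 150.0
  [1→5]: (343.2+137.9)/2 × 4 = 962.2
  [5→9]: (137.9+37.5)/2 × 4 = 350.8
  Sum = 1527.2 ng/mL·h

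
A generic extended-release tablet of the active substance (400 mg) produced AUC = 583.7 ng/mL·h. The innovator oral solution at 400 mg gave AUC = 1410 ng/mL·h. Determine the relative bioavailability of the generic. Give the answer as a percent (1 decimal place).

F_rel = (AUC_test/D_test) / (AUC_ref/D_ref)
      = (583.7/400) / (1410/400)
      = 1.45925 / 3.525 = 0.4140 = 41.40%

F_rel = 41.4%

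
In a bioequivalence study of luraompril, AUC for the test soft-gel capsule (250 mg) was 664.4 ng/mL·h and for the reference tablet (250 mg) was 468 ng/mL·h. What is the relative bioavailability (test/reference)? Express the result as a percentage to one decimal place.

F_rel = 142.0%

F_rel = (AUC_test/D_test) / (AUC_ref/D_ref)
      = (664.4/250) / (468/250)
      = 2.6576 / 1.872 = 1.4197 = 141.97%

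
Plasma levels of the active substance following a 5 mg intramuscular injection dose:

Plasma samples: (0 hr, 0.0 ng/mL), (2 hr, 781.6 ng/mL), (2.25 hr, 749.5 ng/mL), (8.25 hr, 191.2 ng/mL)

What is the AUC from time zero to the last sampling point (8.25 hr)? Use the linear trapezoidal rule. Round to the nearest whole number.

AUC = 3795 ng/mL·hr

Trapezoidal AUC_0→8.25:
  [0→2]: (0.0+781.6)/2 × 2 = 781.6
  [2→2.25]: (781.6+749.5)/2 × 0.25 = 191.3875
  [2.25→8.25]: (749.5+191.2)/2 × 6 = 2822.1
  Sum = 3795.0875 ng/mL·hr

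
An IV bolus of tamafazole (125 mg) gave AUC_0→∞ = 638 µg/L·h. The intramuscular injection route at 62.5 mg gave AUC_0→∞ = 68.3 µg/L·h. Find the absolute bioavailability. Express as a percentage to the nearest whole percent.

F = 21%

F = (AUC_ev / D_ev) / (AUC_iv / D_iv)
  = (68.3/62.5) / (638/125)
  = 1.0928 / 5.104 = 0.2141
  = 21.41%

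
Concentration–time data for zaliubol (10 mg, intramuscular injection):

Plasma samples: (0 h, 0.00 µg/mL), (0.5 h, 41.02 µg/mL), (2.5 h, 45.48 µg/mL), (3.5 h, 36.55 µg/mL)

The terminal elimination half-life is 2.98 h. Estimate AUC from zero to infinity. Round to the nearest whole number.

AUC = 295 µg/mL·h

Trapezoidal AUC_0→3.5:
  [0→0.5]: (0.00+41.02)/2 × 0.5 = 10.255
  [0.5→2.5]: (41.02+45.48)/2 × 2 = 86.5
  [2.5→3.5]: (45.48+36.55)/2 × 1 = 41.015
  Sum = 137.77 µg/mL·h
k_e = ln2 / t½ = 0.693147 / 2.98 = 0.2326 h^-1
Extrapolated tail: C_last / k_e = 36.55 / 0.2326 = 157.137
AUC_0→∞ = 137.77 + 157.137 = 294.907 µg/mL·h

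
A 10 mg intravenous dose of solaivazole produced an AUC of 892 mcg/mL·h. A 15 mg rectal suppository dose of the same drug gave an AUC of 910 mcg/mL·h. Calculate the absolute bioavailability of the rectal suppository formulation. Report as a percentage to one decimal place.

F = 68.0%

F = (AUC_ev / D_ev) / (AUC_iv / D_iv)
  = (910/15) / (892/10)
  = 60.6667 / 89.2 = 0.6801
  = 68.01%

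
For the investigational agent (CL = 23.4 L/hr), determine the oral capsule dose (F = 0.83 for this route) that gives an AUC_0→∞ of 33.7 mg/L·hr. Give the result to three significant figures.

Dose = 950 mg

Dose = CL × AUC_0→∞ / F
     = 23.4 × 33.7 / 0.83 = 950.096 mg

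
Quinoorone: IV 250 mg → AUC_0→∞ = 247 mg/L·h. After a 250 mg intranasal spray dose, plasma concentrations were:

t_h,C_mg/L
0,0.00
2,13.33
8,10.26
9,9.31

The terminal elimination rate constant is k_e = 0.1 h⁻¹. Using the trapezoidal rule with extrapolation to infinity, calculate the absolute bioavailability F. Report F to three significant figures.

Trapezoidal AUC_0→9 (intranasal spray):
  [0→2]: (0.00+13.33)/2 × 2 = 13.33
  [2→8]: (13.33+10.26)/2 × 6 = 70.77
  [8→9]: (10.26+9.31)/2 × 1 = 9.785
  Sum = 93.885 mg/L·h
Tail: C_last/k_e = 9.31/0.1 = 93.100
AUC_0→∞ (intranasal spray) = 93.885 + 93.100 = 186.985 mg/L·h
F = (AUC_ev/D_ev)/(AUC_iv/D_iv) = (186.985/250)/(247/250) = 0.74794/0.988 = 0.7570

F = 0.757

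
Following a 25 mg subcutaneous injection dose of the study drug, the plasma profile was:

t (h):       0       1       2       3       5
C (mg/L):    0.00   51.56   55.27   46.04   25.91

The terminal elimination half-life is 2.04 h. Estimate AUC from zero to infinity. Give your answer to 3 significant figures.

Trapezoidal AUC_0→5:
  [0→1]: (0.00+51.56)/2 × 1 = 25.78
  [1→2]: (51.56+55.27)/2 × 1 = 53.415
  [2→3]: (55.27+46.04)/2 × 1 = 50.655
  [3→5]: (46.04+25.91)/2 × 2 = 71.95
  Sum = 201.8 mg/L·h
k_e = ln2 / t½ = 0.693147 / 2.04 = 0.3398 h^-1
Extrapolated tail: C_last / k_e = 25.91 / 0.3398 = 76.251
AUC_0→∞ = 201.8 + 76.251 = 278.051 mg/L·h

AUC = 278 mg/L·h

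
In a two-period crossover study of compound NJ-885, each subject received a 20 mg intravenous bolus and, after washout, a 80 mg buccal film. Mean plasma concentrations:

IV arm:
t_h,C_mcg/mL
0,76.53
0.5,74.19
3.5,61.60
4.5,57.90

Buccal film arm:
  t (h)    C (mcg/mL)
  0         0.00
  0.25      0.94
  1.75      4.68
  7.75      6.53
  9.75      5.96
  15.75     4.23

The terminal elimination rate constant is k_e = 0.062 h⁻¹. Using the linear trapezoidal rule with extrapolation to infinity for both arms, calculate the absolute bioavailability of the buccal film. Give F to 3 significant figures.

Trapezoidal AUC_0→4.5 (IV):
  [0→0.5]: (76.53+74.19)/2 × 0.5 = 37.68
  [0.5→3.5]: (74.19+61.60)/2 × 3 = 203.685
  [3.5→4.5]: (61.60+57.90)/2 × 1 = 59.75
  Sum = 301.115 mcg/mL·h
IV tail: 57.90/0.062 = 933.871; AUC_iv,0→∞ = 301.115 + 933.871 = 1234.986 mcg/mL·h
Trapezoidal AUC_0→15.75 (buccal film):
  [0→0.25]: (0.00+0.94)/2 × 0.25 = 0.1175
  [0.25→1.75]: (0.94+4.68)/2 × 1.5 = 4.215
  [1.75→7.75]: (4.68+6.53)/2 × 6 = 33.63
  [7.75→9.75]: (6.53+5.96)/2 × 2 = 12.49
  [9.75→15.75]: (5.96+4.23)/2 × 6 = 30.57
  Sum = 81.0225 mcg/mL·h
buccal film tail: 4.23/0.062 = 68.226; AUC_ev,0→∞ = 81.0225 + 68.226 = 149.2485 mcg/mL·h
F = (AUC_ev/D_ev)/(AUC_iv/D_iv) = (149.2485/80)/(1234.986/20) = 1.86561/61.7493 = 0.0302

F = 0.0302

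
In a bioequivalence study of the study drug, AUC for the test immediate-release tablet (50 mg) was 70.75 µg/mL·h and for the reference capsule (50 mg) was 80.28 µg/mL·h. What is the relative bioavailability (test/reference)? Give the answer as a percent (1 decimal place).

F_rel = 88.1%

F_rel = (AUC_test/D_test) / (AUC_ref/D_ref)
      = (70.75/50) / (80.28/50)
      = 1.415 / 1.6056 = 0.8813 = 88.13%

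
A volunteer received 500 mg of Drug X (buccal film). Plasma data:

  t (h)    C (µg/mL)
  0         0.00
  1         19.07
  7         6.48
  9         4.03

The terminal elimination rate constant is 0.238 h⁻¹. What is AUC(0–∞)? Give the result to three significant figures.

Trapezoidal AUC_0→9:
  [0→1]: (0.00+19.07)/2 × 1 = 9.535
  [1→7]: (19.07+6.48)/2 × 6 = 76.65
  [7→9]: (6.48+4.03)/2 × 2 = 10.51
  Sum = 96.695 µg/mL·h
Extrapolated tail: C_last / k_e = 4.03 / 0.238 = 16.933
AUC_0→∞ = 96.695 + 16.933 = 113.628 µg/mL·h

AUC = 114 µg/mL·h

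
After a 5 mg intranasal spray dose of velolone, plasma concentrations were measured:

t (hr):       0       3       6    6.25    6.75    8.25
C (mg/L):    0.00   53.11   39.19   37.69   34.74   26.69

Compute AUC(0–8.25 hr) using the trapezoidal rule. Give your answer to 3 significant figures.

AUC = 292 mg/L·hr

Trapezoidal AUC_0→8.25:
  [0→3]: (0.00+53.11)/2 × 3 = 79.665
  [3→6]: (53.11+39.19)/2 × 3 = 138.45
  [6→6.25]: (39.19+37.69)/2 × 0.25 = 9.61
  [6.25→6.75]: (37.69+34.74)/2 × 0.5 = 18.1075
  [6.75→8.25]: (34.74+26.69)/2 × 1.5 = 46.0725
  Sum = 291.905 mg/L·hr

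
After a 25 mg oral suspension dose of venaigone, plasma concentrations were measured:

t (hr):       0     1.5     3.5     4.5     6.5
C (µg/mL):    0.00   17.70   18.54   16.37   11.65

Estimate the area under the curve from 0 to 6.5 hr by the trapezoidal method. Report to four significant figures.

AUC = 94.99 µg/mL·hr

Trapezoidal AUC_0→6.5:
  [0→1.5]: (0.00+17.70)/2 × 1.5 = 13.275
  [1.5→3.5]: (17.70+18.54)/2 × 2 = 36.24
  [3.5→4.5]: (18.54+16.37)/2 × 1 = 17.455
  [4.5→6.5]: (16.37+11.65)/2 × 2 = 28.02
  Sum = 94.99 µg/mL·hr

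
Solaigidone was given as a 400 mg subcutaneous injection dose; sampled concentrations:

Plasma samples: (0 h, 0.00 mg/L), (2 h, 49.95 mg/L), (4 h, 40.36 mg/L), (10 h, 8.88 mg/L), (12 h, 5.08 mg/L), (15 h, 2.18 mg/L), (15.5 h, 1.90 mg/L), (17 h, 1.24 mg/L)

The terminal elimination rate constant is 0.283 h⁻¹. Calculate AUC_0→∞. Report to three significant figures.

AUC = 321 mg/L·h

Trapezoidal AUC_0→17:
  [0→2]: (0.00+49.95)/2 × 2 = 49.95
  [2→4]: (49.95+40.36)/2 × 2 = 90.31
  [4→10]: (40.36+8.88)/2 × 6 = 147.72
  [10→12]: (8.88+5.08)/2 × 2 = 13.96
  [12→15]: (5.08+2.18)/2 × 3 = 10.89
  [15→15.5]: (2.18+1.90)/2 × 0.5 = 1.02
  [15.5→17]: (1.90+1.24)/2 × 1.5 = 2.355
  Sum = 316.205 mg/L·h
Extrapolated tail: C_last / k_e = 1.24 / 0.283 = 4.382
AUC_0→∞ = 316.205 + 4.382 = 320.587 mg/L·h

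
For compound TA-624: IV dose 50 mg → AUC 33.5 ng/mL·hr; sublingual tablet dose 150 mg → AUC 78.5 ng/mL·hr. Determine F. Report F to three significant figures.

F = 0.781

F = (AUC_ev / D_ev) / (AUC_iv / D_iv)
  = (78.5/150) / (33.5/50)
  = 0.523333 / 0.67 = 0.7811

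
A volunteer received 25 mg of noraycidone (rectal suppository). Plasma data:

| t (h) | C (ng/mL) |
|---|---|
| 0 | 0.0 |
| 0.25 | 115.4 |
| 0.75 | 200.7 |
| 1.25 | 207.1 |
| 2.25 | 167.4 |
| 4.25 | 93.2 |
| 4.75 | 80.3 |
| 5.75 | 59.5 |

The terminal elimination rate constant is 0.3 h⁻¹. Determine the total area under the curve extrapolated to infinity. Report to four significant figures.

AUC = 954.9 ng/mL·h

Trapezoidal AUC_0→5.75:
  [0→0.25]: (0.0+115.4)/2 × 0.25 = 14.425
  [0.25→0.75]: (115.4+200.7)/2 × 0.5 = 79.025
  [0.75→1.25]: (200.7+207.1)/2 × 0.5 = 101.95
  [1.25→2.25]: (207.1+167.4)/2 × 1 = 187.25
  [2.25→4.25]: (167.4+93.2)/2 × 2 = 260.6
  [4.25→4.75]: (93.2+80.3)/2 × 0.5 = 43.375
  [4.75→5.75]: (80.3+59.5)/2 × 1 = 69.9
  Sum = 756.525 ng/mL·h
Extrapolated tail: C_last / k_e = 59.5 / 0.3 = 198.333
AUC_0→∞ = 756.525 + 198.333 = 954.858 ng/mL·h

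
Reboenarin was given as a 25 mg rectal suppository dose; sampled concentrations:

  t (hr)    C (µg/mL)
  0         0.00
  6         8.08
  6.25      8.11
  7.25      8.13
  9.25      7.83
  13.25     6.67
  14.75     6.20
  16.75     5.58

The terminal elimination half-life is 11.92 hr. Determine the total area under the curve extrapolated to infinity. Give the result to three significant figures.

Trapezoidal AUC_0→16.75:
  [0→6]: (0.00+8.08)/2 × 6 = 24.24
  [6→6.25]: (8.08+8.11)/2 × 0.25 = 2.02375
  [6.25→7.25]: (8.11+8.13)/2 × 1 = 8.12
  [7.25→9.25]: (8.13+7.83)/2 × 2 = 15.96
  [9.25→13.25]: (7.83+6.67)/2 × 4 = 29.0
  [13.25→14.75]: (6.67+6.20)/2 × 1.5 = 9.6525
  [14.75→16.75]: (6.20+5.58)/2 × 2 = 11.78
  Sum = 100.77625 µg/mL·hr
k_e = ln2 / t½ = 0.693147 / 11.92 = 0.0581 hr^-1
Extrapolated tail: C_last / k_e = 5.58 / 0.0581 = 96.041
AUC_0→∞ = 100.77625 + 96.041 = 196.81725 µg/mL·hr

AUC = 197 µg/mL·hr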